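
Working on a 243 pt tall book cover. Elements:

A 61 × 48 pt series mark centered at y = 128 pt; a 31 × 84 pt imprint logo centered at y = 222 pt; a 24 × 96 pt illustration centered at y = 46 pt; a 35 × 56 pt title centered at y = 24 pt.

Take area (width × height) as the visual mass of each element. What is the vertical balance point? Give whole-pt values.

Areas → weights: series mark 61·48 = 2928, imprint logo 31·84 = 2604, illustration 24·96 = 2304, title 35·56 = 1960; Σw = 9796.
y: (2928·128 + 2604·222 + 2304·46 + 1960·24) / 9796 = 1105896 / 9796 ≈ 112.89

y ≈ 113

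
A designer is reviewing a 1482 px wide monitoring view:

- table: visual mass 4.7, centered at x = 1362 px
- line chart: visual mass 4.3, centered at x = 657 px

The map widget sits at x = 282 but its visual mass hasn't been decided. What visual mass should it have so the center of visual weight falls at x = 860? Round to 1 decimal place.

Fixed elements: Σw = 4.7 + 4.3 = 9.0, Σw·x = 4.7·1362 + 4.3·657 = 9226.5.
For the centroid to hit 860: (9226.5 + w·282) / (9.0 + w) = 860.
Solving: w = (860·9.0 − 9226.5) / (282 − 860) = -1486.5 / -578 ≈ 2.57.

w ≈ 2.6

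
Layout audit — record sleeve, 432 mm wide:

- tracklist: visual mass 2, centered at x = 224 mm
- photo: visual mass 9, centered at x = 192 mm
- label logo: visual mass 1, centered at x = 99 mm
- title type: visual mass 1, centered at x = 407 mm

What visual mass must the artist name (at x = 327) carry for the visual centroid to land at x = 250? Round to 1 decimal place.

w ≈ 7.4

Fixed elements: Σw = 2 + 9 + 1 + 1 = 13, Σw·x = 2·224 + 9·192 + 1·99 + 1·407 = 2682.
For the centroid to hit 250: (2682 + w·327) / (13 + w) = 250.
Solving: w = (250·13 − 2682) / (327 − 250) = 568 / 77 ≈ 7.38.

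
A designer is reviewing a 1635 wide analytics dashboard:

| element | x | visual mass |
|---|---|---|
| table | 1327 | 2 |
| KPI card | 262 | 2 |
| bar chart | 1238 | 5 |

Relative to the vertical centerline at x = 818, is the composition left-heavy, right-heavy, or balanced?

Total weight = 2 + 2 + 5 = 9.
x: (2·1327 + 2·262 + 5·1238) / 9 = 9368 / 9 ≈ 1040.89
Since 1040.9 is right of 818, the composition reads right-heavy.

right-heavy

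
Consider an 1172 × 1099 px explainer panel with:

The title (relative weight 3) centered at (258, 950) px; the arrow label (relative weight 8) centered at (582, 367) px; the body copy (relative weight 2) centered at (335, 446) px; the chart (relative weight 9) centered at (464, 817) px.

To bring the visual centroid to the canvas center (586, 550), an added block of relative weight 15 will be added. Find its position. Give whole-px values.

After adding the added block, total weight = 3 + 8 + 2 + 9 + 15 = 37.
x: need Σw·x = 37·586 = 21682. Existing = 3·258 + 8·582 + 2·335 + 9·464 = 10276. Remainder 11406 / 15 ≈ 760.40.
y: need Σw·y = 37·550 = 20350. Existing = 3·950 + 8·367 + 2·446 + 9·817 = 14031. Remainder 6319 / 15 ≈ 421.27.

(760, 421)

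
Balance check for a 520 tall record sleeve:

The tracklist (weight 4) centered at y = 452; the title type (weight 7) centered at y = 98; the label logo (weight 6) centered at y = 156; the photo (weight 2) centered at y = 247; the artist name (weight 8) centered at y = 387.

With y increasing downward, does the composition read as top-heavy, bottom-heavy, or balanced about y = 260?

balanced

Σw = 4 + 7 + 6 + 2 + 8 = 27.
Σw·y = 4·452 + 7·98 + 6·156 + 2·247 + 8·387 = 7020, so ȳ = 7020/27 ≈ 260.00.
The centroid 260.00 matches the midline at 260, so the layout is balanced.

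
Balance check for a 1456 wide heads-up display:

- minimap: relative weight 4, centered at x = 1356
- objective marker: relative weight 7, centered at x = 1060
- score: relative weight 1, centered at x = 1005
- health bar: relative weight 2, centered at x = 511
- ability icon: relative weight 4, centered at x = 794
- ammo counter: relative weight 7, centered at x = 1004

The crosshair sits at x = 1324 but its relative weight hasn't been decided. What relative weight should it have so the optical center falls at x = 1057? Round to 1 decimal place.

Existing Σw = 25 (4 + 7 + 1 + 2 + 4 + 7); existing moment 4·1356 + 7·1060 + 1·1005 + 2·511 + 4·794 + 7·1004 = 25075.
Balance at x = 1057 requires (25075 + w·1324) / (25 + w) = 1057.
Rearranging, w·(1324 − 1057) = 1057·25 − 25075 = 1350, so w ≈ 1350/267 = 5.06.

w ≈ 5.1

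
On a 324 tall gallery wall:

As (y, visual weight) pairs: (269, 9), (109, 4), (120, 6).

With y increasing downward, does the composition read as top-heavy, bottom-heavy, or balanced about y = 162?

bottom-heavy

Total weight = 9 + 4 + 6 = 19.
Σw·y = 9·269 + 4·109 + 6·120 = 3577, so ȳ = 3577/19 ≈ 188.26.
188.3 lies below (larger y than) the midline 162, so the layout is bottom-heavy.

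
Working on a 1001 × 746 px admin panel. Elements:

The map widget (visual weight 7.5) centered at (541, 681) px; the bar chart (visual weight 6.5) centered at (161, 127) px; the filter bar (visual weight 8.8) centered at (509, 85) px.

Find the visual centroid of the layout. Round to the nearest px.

(420, 293)

Weights sum to 7.5 + 6.5 + 8.8 = 22.8.
x-moment: 7.5·541 + 6.5·161 + 8.8·509 = 9583.2; centroid 9583.2/22.8 ≈ 420.32.
y-moment: 7.5·681 + 6.5·127 + 8.8·85 = 6681.0; centroid 6681.0/22.8 ≈ 293.03.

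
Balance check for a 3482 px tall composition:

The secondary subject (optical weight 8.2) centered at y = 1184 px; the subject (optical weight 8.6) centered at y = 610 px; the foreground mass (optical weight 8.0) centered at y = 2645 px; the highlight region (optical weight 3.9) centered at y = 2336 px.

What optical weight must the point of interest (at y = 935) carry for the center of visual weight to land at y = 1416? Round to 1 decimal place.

w ≈ 9.5

Known weights sum to 8.2 + 8.6 + 8.0 + 3.9 = 28.7; their moment is 8.2·1184 + 8.6·610 + 8.0·2645 + 3.9·2336 = 45225.2.
For the centroid to hit 1416: (45225.2 + w·935) / (28.7 + w) = 1416.
Rearranging, w·(935 − 1416) = 1416·28.7 − 45225.2 = -4586.0, so w ≈ -4586.0/-481 = 9.53.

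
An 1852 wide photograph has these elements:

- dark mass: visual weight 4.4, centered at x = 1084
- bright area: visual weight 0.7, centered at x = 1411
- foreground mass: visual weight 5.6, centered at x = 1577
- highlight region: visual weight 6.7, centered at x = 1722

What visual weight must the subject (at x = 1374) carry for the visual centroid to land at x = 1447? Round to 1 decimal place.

w ≈ 13.0

Known weights sum to 4.4 + 0.7 + 5.6 + 6.7 = 17.4; their moment is 4.4·1084 + 0.7·1411 + 5.6·1577 + 6.7·1722 = 26125.9.
For the centroid to hit 1447: (26125.9 + w·1374) / (17.4 + w) = 1447.
So w = (1447·17.4 − 26125.9)/(1374 − 1447) = -948.1/-73 ≈ 12.99.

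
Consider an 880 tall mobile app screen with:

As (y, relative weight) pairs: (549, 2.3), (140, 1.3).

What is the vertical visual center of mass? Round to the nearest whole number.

Total weight = 2.3 + 1.3 = 3.6.
y: (2.3·549 + 1.3·140) / 3.6 = 1444.7 / 3.6 ≈ 401.31

y ≈ 401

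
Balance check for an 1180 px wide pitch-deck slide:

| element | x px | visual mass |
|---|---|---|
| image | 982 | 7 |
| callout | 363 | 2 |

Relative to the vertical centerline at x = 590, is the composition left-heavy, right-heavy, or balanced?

Σw = 7 + 2 = 9.
x: (7·982 + 2·363) / 9 = 7600 / 9 ≈ 844.44
844.4 lies right of the midline 590, so the layout is right-heavy.

right-heavy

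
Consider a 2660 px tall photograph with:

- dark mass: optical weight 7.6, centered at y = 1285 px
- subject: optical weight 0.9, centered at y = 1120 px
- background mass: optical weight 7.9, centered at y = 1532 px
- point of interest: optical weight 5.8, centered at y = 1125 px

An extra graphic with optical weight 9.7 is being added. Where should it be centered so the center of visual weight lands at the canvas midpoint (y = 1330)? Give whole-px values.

After adding the extra graphic, total weight = 7.6 + 0.9 + 7.9 + 5.8 + 9.7 = 31.9.
y: need Σw·y = 31.9·1330 = 42427.0. Existing = 7.6·1285 + 0.9·1120 + 7.9·1532 + 5.8·1125 = 29401.8. Remainder 13025.2 / 9.7 ≈ 1342.80.

y ≈ 1343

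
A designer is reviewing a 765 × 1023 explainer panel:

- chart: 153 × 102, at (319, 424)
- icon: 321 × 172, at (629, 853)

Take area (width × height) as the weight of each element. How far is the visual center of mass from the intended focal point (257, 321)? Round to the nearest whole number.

Areas: chart 153·102 = 15606, icon 321·172 = 55212. Total weight = 70818.
x: (15606·319 + 55212·629) / 70818 = 39706662 / 70818 ≈ 560.69
y: (15606·424 + 55212·853) / 70818 = 53712780 / 70818 ≈ 758.46
Relative to (257, 321): Δ = (303.69, 437.46); |Δ| = √(303.69² + 437.46²) ≈ 532.54.

≈ 533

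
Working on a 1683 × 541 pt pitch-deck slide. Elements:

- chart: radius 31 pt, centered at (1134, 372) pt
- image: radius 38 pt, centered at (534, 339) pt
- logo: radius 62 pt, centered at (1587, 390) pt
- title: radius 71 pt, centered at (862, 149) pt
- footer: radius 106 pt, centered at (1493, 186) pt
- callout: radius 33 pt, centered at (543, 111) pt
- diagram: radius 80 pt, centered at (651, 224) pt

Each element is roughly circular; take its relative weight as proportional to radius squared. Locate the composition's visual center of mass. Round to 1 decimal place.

Weights ∝ r²: chart 31² = 961, image 38² = 1444, logo 62² = 3844, title 71² = 5041, footer 106² = 11236, callout 33² = 1089, diagram 80² = 6400; Σw = 30015.
x-moment: 961·1134 + 1444·534 + 3844·1587 + 5041·862 + 11236·1493 + 1089·543 + 6400·651 = 33839715; centroid 33839715/30015 ≈ 1127.43.
y-moment: 961·372 + 1444·339 + 3844·390 + 5041·149 + 11236·186 + 1089·111 + 6400·224 = 6741652; centroid 6741652/30015 ≈ 224.61.

(1127.4, 224.6)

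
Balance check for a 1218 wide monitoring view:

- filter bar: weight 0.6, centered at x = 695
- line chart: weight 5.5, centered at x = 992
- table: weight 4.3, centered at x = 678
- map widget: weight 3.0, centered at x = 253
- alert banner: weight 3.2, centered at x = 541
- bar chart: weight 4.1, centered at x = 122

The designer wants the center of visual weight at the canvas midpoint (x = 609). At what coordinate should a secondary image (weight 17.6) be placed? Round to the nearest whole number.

x ≈ 656

New total weight: (0.6 + 5.5 + 4.3 + 3.0 + 3.2 + 4.1) + 17.6 = 38.3.
x: target moment 38.3×609 = 23324.7; current 0.6·695 + 5.5·992 + 4.3·678 + 3.0·253 + 3.2·541 + 4.1·122 = 11778.8; the secondary image supplies 11545.9, so x = 11545.9/17.6 ≈ 656.02.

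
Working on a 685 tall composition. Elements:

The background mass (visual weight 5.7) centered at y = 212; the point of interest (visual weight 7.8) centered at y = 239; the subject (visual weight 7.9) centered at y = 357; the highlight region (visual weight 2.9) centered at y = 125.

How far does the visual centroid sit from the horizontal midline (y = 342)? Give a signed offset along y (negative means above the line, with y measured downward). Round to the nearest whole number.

Weights sum to 5.7 + 7.8 + 7.9 + 2.9 = 24.3.
Σw·y = 5.7·212 + 7.8·239 + 7.9·357 + 2.9·125 = 6255.4, so ȳ = 6255.4/24.3 ≈ 257.42.
Difference: 257.42 − 342 ≈ -84.58.

≈ -85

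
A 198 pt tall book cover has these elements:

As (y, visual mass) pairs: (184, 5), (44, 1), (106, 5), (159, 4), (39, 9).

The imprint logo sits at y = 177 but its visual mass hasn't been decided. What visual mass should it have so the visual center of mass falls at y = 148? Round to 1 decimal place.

Known weights sum to 5 + 1 + 5 + 4 + 9 = 24; their moment is 5·184 + 1·44 + 5·106 + 4·159 + 9·39 = 2481.
Set Σw·y/Σw = 148: (2481 + 177w) = 148·(24 + w).
So w = (148·24 − 2481)/(177 − 148) = 1071/29 ≈ 36.93.

w ≈ 36.9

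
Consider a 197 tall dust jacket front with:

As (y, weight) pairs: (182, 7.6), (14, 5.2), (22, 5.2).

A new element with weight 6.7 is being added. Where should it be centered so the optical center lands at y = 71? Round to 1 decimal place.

After adding the new element, total weight = 7.6 + 5.2 + 5.2 + 6.7 = 24.7.
y: need Σw·y = 24.7·71 = 1753.7. Existing = 7.6·182 + 5.2·14 + 5.2·22 = 1570.4. Remainder 183.3 / 6.7 ≈ 27.36.

y ≈ 27.4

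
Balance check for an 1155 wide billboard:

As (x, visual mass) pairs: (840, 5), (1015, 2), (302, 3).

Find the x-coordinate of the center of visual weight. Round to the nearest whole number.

x ≈ 714

Σw = 5 + 2 + 3 = 10.
x-moment: 5·840 + 2·1015 + 3·302 = 7136; centroid 7136/10 ≈ 713.60.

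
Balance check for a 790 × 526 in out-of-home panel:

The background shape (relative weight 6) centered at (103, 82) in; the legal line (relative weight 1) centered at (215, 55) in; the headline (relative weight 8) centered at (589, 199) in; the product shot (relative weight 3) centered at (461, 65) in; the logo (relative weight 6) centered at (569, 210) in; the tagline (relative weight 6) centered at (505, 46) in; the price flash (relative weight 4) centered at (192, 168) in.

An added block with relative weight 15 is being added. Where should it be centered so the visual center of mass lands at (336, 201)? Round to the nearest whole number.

With the added block, Σw becomes 6 + 1 + 8 + 3 + 6 + 6 + 4 + 15 = 49.
Along x: (14140 + 15·x) / 49 = 336 (existing moment 6·103 + 1·215 + 8·589 + 3·461 + 6·569 + 6·505 + 4·192 = 14140) ⇒ x = (16464 − 14140) / 15 ≈ 154.93.
Along y: (4542 + 15·y) / 49 = 201 (existing moment 6·82 + 1·55 + 8·199 + 3·65 + 6·210 + 6·46 + 4·168 = 4542) ⇒ y = (9849 − 4542) / 15 ≈ 353.80.

(155, 354)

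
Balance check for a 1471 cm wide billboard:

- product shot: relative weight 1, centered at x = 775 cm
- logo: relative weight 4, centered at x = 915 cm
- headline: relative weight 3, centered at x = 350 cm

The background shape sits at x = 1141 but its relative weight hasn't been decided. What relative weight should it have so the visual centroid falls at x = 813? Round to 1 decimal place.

Fixed elements: Σw = 1 + 4 + 3 = 8, Σw·x = 1·775 + 4·915 + 3·350 = 5485.
Balance at x = 813 requires (5485 + w·1141) / (8 + w) = 813.
Solving: w = (813·8 − 5485) / (1141 − 813) = 1019 / 328 ≈ 3.11.

w ≈ 3.1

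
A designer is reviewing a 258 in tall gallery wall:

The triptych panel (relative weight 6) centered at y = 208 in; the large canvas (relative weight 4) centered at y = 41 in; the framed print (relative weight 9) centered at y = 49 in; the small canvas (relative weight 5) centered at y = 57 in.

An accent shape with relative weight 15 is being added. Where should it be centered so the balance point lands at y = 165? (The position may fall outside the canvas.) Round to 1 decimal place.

New total weight: (6 + 4 + 9 + 5) + 15 = 39.
y: target moment 39×165 = 6435; current 6·208 + 4·41 + 9·49 + 5·57 = 2138; the accent shape supplies 4297, so y = 4297/15 ≈ 286.47.

y ≈ 286.5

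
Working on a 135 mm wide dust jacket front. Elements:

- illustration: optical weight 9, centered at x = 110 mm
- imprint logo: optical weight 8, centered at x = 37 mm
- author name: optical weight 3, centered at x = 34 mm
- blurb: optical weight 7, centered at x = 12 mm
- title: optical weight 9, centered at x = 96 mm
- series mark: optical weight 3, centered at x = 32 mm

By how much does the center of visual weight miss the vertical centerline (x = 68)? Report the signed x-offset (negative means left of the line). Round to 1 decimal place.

Weights sum to 9 + 8 + 3 + 7 + 9 + 3 = 39.
Σw·x = 2432; x̄ = 2432/39 ≈ 62.36.
Difference: 62.36 − 68 ≈ -5.64.

≈ -5.6 mm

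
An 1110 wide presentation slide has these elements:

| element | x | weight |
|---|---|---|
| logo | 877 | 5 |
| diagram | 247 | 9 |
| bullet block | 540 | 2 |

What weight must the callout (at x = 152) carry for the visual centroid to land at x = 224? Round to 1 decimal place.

Existing Σw = 16 (5 + 9 + 2); existing moment 5·877 + 9·247 + 2·540 = 7688.
For the centroid to hit 224: (7688 + w·152) / (16 + w) = 224.
Solving: w = (224·16 − 7688) / (152 − 224) = -4104 / -72 ≈ 57.00.

w ≈ 57.0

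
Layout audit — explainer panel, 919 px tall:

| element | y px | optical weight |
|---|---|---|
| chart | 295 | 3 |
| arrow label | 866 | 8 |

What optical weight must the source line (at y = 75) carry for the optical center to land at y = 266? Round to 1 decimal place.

w ≈ 25.6

Existing Σw = 11 (3 + 8); existing moment 3·295 + 8·866 = 7813.
Set Σw·y/Σw = 266: (7813 + 75w) = 266·(11 + w).
Solving: w = (266·11 − 7813) / (75 − 266) = -4887 / -191 ≈ 25.59.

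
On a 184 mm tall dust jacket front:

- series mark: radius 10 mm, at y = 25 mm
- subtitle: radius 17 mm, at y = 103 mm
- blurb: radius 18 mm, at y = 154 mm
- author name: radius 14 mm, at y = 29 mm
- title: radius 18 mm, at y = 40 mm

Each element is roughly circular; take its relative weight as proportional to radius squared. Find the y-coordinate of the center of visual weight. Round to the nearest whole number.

y ≈ 82

Weights ∝ r²: series mark 10² = 100, subtitle 17² = 289, blurb 18² = 324, author name 14² = 196, title 18² = 324; Σw = 1233.
y-moment: 100·25 + 289·103 + 324·154 + 196·29 + 324·40 = 100807; centroid 100807/1233 ≈ 81.76.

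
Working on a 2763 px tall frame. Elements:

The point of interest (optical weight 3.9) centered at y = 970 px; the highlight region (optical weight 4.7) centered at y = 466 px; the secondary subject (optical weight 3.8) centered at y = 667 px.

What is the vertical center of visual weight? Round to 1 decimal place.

Σw = 3.9 + 4.7 + 3.8 = 12.4.
y-moment: 3.9·970 + 4.7·466 + 3.8·667 = 8507.8; centroid 8507.8/12.4 ≈ 686.11.

y ≈ 686.1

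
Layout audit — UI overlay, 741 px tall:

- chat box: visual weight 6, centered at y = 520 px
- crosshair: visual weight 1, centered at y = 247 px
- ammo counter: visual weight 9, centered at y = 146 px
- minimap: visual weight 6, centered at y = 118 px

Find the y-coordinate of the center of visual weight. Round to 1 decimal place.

y ≈ 245.0

Σw = 6 + 1 + 9 + 6 = 22.
y-moment: 6·520 + 1·247 + 9·146 + 6·118 = 5389; centroid 5389/22 ≈ 244.95.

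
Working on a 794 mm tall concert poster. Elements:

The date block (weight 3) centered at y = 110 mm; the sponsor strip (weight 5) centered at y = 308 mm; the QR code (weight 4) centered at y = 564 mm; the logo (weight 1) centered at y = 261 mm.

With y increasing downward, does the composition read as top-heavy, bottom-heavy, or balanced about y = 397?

top-heavy

Weights sum to 3 + 5 + 4 + 1 = 13.
y: (3·110 + 5·308 + 4·564 + 1·261) / 13 = 4387 / 13 ≈ 337.46
337.5 lies above (smaller y than) the midline 397, so the layout is top-heavy.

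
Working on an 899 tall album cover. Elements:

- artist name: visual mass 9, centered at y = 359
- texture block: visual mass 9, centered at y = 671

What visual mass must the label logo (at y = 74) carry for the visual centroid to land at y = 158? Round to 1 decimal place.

w ≈ 76.5

Fixed elements: Σw = 9 + 9 = 18, Σw·y = 9·359 + 9·671 = 9270.
Set Σw·y/Σw = 158: (9270 + 74w) = 158·(18 + w).
Solving: w = (158·18 − 9270) / (74 − 158) = -6426 / -84 ≈ 76.50.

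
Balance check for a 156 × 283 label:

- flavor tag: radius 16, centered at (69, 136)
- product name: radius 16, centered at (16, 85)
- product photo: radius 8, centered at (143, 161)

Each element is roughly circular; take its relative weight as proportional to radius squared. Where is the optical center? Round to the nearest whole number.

(54, 116)

r² weights: flavor tag 16² = 256, product name 16² = 256, product photo 8² = 64. Total = 576.
Σw·x = 256·69 + 256·16 + 64·143 = 30912, so x̄ = 30912/576 ≈ 53.67.
Σw·y = 256·136 + 256·85 + 64·161 = 66880, so ȳ = 66880/576 ≈ 116.11.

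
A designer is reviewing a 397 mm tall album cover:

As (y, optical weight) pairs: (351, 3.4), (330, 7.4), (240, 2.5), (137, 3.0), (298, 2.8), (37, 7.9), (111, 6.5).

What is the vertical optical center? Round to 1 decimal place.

Total weight = 3.4 + 7.4 + 2.5 + 3.0 + 2.8 + 7.9 + 6.5 = 33.5.
y: (3.4·351 + 7.4·330 + 2.5·240 + 3.0·137 + 2.8·298 + 7.9·37 + 6.5·111) / 33.5 = 6494.6 / 33.5 ≈ 193.87

y ≈ 193.9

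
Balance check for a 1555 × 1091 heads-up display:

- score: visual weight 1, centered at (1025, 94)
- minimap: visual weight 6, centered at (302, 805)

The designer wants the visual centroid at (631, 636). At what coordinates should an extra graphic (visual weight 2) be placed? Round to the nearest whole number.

(1421, 400)

New total weight: (1 + 6) + 2 = 9.
x: target moment 9×631 = 5679; current 1·1025 + 6·302 = 2837; the extra graphic supplies 2842, so x = 2842/2 ≈ 1421.00.
y: target moment 9×636 = 5724; current 1·94 + 6·805 = 4924; the extra graphic supplies 800, so y = 800/2 ≈ 400.00.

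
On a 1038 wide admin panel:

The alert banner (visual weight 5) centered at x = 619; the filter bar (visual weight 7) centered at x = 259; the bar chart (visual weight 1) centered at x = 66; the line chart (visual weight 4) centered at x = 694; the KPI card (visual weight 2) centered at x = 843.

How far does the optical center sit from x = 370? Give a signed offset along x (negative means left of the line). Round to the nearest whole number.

Weights sum to 5 + 7 + 1 + 4 + 2 = 19.
x-moment: 5·619 + 7·259 + 1·66 + 4·694 + 2·843 = 9436; centroid 9436/19 ≈ 496.63.
Against x = 370, that's 496.63 − 370 = 126.63.

≈ 127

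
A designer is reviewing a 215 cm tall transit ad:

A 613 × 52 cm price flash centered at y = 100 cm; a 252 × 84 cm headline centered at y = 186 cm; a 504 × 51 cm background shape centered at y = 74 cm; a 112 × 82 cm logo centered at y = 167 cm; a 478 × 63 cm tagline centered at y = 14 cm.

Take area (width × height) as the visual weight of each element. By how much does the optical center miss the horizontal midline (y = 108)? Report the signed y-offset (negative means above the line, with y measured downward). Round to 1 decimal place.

Areas → weights: price flash 613·52 = 31876, headline 252·84 = 21168, background shape 504·51 = 25704, logo 112·82 = 9184, tagline 478·63 = 30114; Σw = 118046.
Σw·y = 31876·100 + 21168·186 + 25704·74 + 9184·167 + 30114·14 = 10982268, so ȳ = 10982268/118046 ≈ 93.03.
Difference: 93.03 − 108 ≈ -14.97.

≈ -15.0 cm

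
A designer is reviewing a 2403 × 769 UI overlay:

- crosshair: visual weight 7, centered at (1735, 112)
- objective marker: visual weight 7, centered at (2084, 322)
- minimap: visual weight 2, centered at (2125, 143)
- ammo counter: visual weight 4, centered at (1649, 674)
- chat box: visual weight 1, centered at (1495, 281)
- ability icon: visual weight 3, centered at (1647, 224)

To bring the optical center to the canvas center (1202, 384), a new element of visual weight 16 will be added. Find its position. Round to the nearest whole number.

(254, 524)

New total weight: (7 + 7 + 2 + 4 + 1 + 3) + 16 = 40.
x: need Σw·x = 40·1202 = 48080. Existing = 7·1735 + 7·2084 + 2·2125 + 4·1649 + 1·1495 + 3·1647 = 44015. Remainder 4065 / 16 ≈ 254.06.
y: need Σw·y = 40·384 = 15360. Existing = 7·112 + 7·322 + 2·143 + 4·674 + 1·281 + 3·224 = 6973. Remainder 8387 / 16 ≈ 524.19.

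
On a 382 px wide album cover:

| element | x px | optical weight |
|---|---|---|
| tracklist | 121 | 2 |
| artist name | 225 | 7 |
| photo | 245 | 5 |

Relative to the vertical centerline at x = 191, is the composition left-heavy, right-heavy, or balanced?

right-heavy

Σw = 2 + 7 + 5 = 14.
x: (2·121 + 7·225 + 5·245) / 14 = 3042 / 14 ≈ 217.29
Since 217.3 is right of 191, the composition reads right-heavy.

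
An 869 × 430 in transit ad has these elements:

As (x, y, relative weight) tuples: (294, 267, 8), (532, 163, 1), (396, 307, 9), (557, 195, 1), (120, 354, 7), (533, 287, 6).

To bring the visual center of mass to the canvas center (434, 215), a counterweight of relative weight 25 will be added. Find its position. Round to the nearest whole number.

(548, 112)

New total weight: (8 + 1 + 9 + 1 + 7 + 6) + 25 = 57.
x: target moment 57×434 = 24738; current 8·294 + 1·532 + 9·396 + 1·557 + 7·120 + 6·533 = 11043; the counterweight supplies 13695, so x = 13695/25 ≈ 547.80.
y: target moment 57×215 = 12255; current 8·267 + 1·163 + 9·307 + 1·195 + 7·354 + 6·287 = 9457; the counterweight supplies 2798, so y = 2798/25 ≈ 111.92.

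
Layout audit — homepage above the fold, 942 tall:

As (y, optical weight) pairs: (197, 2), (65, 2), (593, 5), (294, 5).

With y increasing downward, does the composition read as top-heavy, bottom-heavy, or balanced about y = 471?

top-heavy

Weights sum to 2 + 2 + 5 + 5 = 14.
y-moment: 2·197 + 2·65 + 5·593 + 5·294 = 4959; centroid 4959/14 ≈ 354.21.
354.2 vs midline 471 → top-heavy.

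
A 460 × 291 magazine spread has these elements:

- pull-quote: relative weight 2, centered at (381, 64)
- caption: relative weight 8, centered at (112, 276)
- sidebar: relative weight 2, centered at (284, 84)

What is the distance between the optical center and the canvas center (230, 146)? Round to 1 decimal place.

≈ 76.9

Total weight = 2 + 8 + 2 = 12.
x: (2·381 + 8·112 + 2·284) / 12 = 2226 / 12 ≈ 185.50
y: (2·64 + 8·276 + 2·84) / 12 = 2504 / 12 ≈ 208.67
Offset from (230, 146): Δx ≈ -44.50, Δy ≈ 62.67; distance = √(Δx² + Δy²) ≈ 76.86.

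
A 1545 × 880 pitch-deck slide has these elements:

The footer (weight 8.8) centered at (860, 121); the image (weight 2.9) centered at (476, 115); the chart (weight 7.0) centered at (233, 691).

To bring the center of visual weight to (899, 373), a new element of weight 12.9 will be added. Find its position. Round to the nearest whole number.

(1382, 430)

With the new element, Σw becomes 8.8 + 2.9 + 7.0 + 12.9 = 31.6.
x: need Σw·x = 31.6·899 = 28408.4. Existing = 8.8·860 + 2.9·476 + 7.0·233 = 10579.4. Remainder 17829.0 / 12.9 ≈ 1382.09.
y: need Σw·y = 31.6·373 = 11786.8. Existing = 8.8·121 + 2.9·115 + 7.0·691 = 6235.3. Remainder 5551.5 / 12.9 ≈ 430.35.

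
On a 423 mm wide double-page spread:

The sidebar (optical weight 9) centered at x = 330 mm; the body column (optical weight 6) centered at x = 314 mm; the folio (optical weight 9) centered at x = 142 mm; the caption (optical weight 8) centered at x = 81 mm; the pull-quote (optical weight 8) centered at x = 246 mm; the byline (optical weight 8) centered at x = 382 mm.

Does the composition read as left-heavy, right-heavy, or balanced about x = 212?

Total weight = 9 + 6 + 9 + 8 + 8 + 8 = 48.
x: (9·330 + 6·314 + 9·142 + 8·81 + 8·246 + 8·382) / 48 = 11804 / 48 ≈ 245.92
245.9 lies right of the midline 212, so the layout is right-heavy.

right-heavy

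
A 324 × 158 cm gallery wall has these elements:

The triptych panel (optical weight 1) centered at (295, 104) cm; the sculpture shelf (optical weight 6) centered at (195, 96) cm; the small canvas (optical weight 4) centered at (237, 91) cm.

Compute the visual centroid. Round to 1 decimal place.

Total weight = 1 + 6 + 4 = 11.
x: (1·295 + 6·195 + 4·237) / 11 = 2413 / 11 ≈ 219.36
y: (1·104 + 6·96 + 4·91) / 11 = 1044 / 11 ≈ 94.91

(219.4, 94.9)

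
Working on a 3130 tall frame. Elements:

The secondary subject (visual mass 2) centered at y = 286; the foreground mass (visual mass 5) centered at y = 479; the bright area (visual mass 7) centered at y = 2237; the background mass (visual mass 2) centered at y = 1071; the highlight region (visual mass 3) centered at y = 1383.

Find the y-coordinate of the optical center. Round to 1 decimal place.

Weights sum to 2 + 5 + 7 + 2 + 3 = 19.
y: (2·286 + 5·479 + 7·2237 + 2·1071 + 3·1383) / 19 = 24917 / 19 ≈ 1311.42

y ≈ 1311.4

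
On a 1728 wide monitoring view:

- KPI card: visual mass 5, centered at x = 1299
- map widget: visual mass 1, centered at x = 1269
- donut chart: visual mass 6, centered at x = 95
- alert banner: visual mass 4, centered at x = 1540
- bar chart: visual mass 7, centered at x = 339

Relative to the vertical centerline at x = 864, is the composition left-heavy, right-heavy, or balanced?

Σw = 5 + 1 + 6 + 4 + 7 = 23.
x: (5·1299 + 1·1269 + 6·95 + 4·1540 + 7·339) / 23 = 16867 / 23 ≈ 733.35
733.3 vs midline 864 → left-heavy.

left-heavy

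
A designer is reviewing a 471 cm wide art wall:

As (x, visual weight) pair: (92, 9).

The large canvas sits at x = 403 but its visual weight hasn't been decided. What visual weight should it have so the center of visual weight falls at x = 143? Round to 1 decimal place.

The single fixed element contributes weight 9, moment 9·92 = 828.
For the centroid to hit 143: (828 + w·403) / (9 + w) = 143.
Solving: w = (143·9 − 828) / (403 − 143) = 459 / 260 ≈ 1.77.

w ≈ 1.8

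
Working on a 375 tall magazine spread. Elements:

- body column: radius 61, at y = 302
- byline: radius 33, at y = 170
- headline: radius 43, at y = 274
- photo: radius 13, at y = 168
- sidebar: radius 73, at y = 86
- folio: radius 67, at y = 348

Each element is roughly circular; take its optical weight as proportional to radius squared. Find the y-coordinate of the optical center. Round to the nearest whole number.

y ≈ 232

r² weights: body column 61² = 3721, byline 33² = 1089, headline 43² = 1849, photo 13² = 169, sidebar 73² = 5329, folio 67² = 4489. Total = 16646.
y-moment: 3721·302 + 1089·170 + 1849·274 + 169·168 + 5329·86 + 4489·348 = 3864356; centroid 3864356/16646 ≈ 232.15.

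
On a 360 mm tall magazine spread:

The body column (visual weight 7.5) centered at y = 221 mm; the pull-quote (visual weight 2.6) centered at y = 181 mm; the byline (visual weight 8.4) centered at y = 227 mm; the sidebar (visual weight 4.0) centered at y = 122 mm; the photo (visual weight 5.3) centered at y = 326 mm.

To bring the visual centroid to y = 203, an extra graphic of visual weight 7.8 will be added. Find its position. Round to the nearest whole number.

New total weight: (7.5 + 2.6 + 8.4 + 4.0 + 5.3) + 7.8 = 35.6.
Along y: (6250.7 + 7.8·y) / 35.6 = 203 (existing moment 7.5·221 + 2.6·181 + 8.4·227 + 4.0·122 + 5.3·326 = 6250.7) ⇒ y = (7226.8 − 6250.7) / 7.8 ≈ 125.14.

y ≈ 125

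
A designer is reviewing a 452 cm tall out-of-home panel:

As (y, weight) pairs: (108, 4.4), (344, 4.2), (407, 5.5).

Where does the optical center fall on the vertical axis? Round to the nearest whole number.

Σw = 4.4 + 4.2 + 5.5 = 14.1.
Σw·y = 4.4·108 + 4.2·344 + 5.5·407 = 4158.5, so ȳ = 4158.5/14.1 ≈ 294.93.

y ≈ 295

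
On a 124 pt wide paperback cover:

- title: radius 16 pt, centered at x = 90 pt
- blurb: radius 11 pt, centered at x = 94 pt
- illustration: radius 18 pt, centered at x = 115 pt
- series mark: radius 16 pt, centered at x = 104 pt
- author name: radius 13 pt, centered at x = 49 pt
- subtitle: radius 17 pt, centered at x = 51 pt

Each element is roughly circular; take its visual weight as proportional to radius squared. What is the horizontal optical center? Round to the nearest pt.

r² weights: title 16² = 256, blurb 11² = 121, illustration 18² = 324, series mark 16² = 256, author name 13² = 169, subtitle 17² = 289. Total = 1415.
x: (256·90 + 121·94 + 324·115 + 256·104 + 169·49 + 289·51) / 1415 = 121318 / 1415 ≈ 85.74

x ≈ 86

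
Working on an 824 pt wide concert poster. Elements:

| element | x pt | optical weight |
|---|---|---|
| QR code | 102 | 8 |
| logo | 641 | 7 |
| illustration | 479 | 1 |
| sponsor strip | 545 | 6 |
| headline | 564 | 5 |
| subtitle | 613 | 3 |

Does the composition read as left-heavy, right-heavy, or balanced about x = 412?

right-heavy

Σw = 8 + 7 + 1 + 6 + 5 + 3 = 30.
Σw·x = 13711; x̄ = 13711/30 ≈ 457.03.
Since 457.0 is right of 412, the composition reads right-heavy.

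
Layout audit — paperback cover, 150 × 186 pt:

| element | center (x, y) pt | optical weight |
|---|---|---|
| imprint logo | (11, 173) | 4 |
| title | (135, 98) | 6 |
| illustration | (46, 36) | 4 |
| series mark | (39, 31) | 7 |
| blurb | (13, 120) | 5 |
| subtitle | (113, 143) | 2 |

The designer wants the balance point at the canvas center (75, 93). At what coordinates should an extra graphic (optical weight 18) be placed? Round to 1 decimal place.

(102.7, 97.3)

With the extra graphic, Σw becomes 4 + 6 + 4 + 7 + 5 + 2 + 18 = 46.
x: need Σw·x = 46·75 = 3450. Existing = 4·11 + 6·135 + 4·46 + 7·39 + 5·13 + 2·113 = 1602. Remainder 1848 / 18 ≈ 102.67.
y: need Σw·y = 46·93 = 4278. Existing = 4·173 + 6·98 + 4·36 + 7·31 + 5·120 + 2·143 = 2527. Remainder 1751 / 18 ≈ 97.28.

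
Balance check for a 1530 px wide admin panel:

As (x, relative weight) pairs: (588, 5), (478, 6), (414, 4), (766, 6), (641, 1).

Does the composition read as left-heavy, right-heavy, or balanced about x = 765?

Σw = 5 + 6 + 4 + 6 + 1 = 22.
x: (5·588 + 6·478 + 4·414 + 6·766 + 1·641) / 22 = 12701 / 22 ≈ 577.32
577.3 lies left of the midline 765, so the layout is left-heavy.

left-heavy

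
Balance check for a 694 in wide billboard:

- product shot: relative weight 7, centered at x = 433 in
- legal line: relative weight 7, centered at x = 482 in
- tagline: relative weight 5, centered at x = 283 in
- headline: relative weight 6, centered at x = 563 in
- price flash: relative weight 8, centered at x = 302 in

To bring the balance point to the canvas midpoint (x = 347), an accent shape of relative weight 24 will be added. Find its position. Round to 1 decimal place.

x ≈ 256.9

With the accent shape, Σw becomes 7 + 7 + 5 + 6 + 8 + 24 = 57.
x: need Σw·x = 57·347 = 19779. Existing = 7·433 + 7·482 + 5·283 + 6·563 + 8·302 = 13614. Remainder 6165 / 24 ≈ 256.88.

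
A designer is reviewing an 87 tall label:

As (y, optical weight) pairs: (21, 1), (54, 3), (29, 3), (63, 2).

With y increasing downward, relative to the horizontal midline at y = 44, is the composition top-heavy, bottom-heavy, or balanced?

balanced

Total weight = 1 + 3 + 3 + 2 = 9.
Σw·y = 1·21 + 3·54 + 3·29 + 2·63 = 396, so ȳ = 396/9 ≈ 44.00.
The centroid 44.00 matches the midline at 44, so the layout is balanced.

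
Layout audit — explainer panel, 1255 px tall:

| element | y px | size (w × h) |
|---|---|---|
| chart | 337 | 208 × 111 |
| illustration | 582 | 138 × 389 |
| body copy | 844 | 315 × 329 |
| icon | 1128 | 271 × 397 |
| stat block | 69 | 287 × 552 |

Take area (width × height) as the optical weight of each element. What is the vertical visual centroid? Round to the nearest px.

y ≈ 580

Taking area as weight: chart 208·111 = 23088, illustration 138·389 = 53682, body copy 315·329 = 103635, icon 271·397 = 107587, stat block 287·552 = 158424. Sum 446416.
y-moment: 23088·337 + 53682·582 + 103635·844 + 107587·1128 + 158424·69 = 258780912; centroid 258780912/446416 ≈ 579.69.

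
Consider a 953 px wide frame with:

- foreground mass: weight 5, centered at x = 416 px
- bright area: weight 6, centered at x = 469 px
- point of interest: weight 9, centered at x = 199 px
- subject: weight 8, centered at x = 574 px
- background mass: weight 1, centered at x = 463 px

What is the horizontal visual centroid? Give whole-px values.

x ≈ 405

Total weight = 5 + 6 + 9 + 8 + 1 = 29.
x: (5·416 + 6·469 + 9·199 + 8·574 + 1·463) / 29 = 11740 / 29 ≈ 404.83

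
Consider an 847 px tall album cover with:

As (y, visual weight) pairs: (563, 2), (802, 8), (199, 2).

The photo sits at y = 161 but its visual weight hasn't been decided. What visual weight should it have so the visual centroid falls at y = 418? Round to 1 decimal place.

Fixed elements: Σw = 2 + 8 + 2 = 12, Σw·y = 2·563 + 8·802 + 2·199 = 7940.
Set Σw·y/Σw = 418: (7940 + 161w) = 418·(12 + w).
Rearranging, w·(161 − 418) = 418·12 − 7940 = -2924, so w ≈ -2924/-257 = 11.38.

w ≈ 11.4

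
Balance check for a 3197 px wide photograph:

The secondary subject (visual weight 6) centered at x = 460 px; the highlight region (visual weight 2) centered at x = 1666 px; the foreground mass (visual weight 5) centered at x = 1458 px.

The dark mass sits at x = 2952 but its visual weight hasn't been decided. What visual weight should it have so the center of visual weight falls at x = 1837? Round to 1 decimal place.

Known weights sum to 6 + 2 + 5 = 13; their moment is 6·460 + 2·1666 + 5·1458 = 13382.
Balance at x = 1837 requires (13382 + w·2952) / (13 + w) = 1837.
Solving: w = (1837·13 − 13382) / (2952 − 1837) = 10499 / 1115 ≈ 9.42.

w ≈ 9.4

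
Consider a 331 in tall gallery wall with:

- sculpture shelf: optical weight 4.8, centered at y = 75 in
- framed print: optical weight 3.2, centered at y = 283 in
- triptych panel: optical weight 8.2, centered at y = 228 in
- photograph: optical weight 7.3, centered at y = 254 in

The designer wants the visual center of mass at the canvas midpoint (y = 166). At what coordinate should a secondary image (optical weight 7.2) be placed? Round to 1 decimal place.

New total weight: (4.8 + 3.2 + 8.2 + 7.3) + 7.2 = 30.7.
y: target moment 30.7×166 = 5096.2; current 4.8·75 + 3.2·283 + 8.2·228 + 7.3·254 = 4989.4; the secondary image supplies 106.8, so y = 106.8/7.2 ≈ 14.83.

y ≈ 14.8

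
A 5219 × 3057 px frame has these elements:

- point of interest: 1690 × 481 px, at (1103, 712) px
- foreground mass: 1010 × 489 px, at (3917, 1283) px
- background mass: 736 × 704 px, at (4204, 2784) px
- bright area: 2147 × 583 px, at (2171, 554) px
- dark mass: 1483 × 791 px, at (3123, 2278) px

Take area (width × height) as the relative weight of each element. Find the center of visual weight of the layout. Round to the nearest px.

(2680, 1417)

Taking area as weight: point of interest 1690·481 = 812890, foreground mass 1010·489 = 493890, background mass 736·704 = 518144, bright area 2147·583 = 1251701, dark mass 1483·791 = 1173053. Sum 4249678.
Σw·x = 812890·1103 + 493890·3917 + 518144·4204 + 1251701·2171 + 1173053·3123 = 11390349566, so x̄ = 11390349566/4249678 ≈ 2680.29.
Σw·y = 812890·712 + 493890·1283 + 518144·2784 + 1251701·554 + 1173053·2278 = 6020608534, so ȳ = 6020608534/4249678 ≈ 1416.72.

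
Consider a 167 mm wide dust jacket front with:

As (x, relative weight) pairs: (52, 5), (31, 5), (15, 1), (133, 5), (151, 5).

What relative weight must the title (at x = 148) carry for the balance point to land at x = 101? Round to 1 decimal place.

w ≈ 5.8

Known weights sum to 5 + 5 + 1 + 5 + 5 = 21; their moment is 5·52 + 5·31 + 1·15 + 5·133 + 5·151 = 1850.
Balance at x = 101 requires (1850 + w·148) / (21 + w) = 101.
So w = (101·21 − 1850)/(148 − 101) = 271/47 ≈ 5.77.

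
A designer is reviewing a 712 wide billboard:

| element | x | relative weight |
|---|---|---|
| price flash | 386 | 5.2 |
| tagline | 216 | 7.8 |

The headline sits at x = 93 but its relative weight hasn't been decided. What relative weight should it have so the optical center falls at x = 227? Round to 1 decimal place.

Known weights sum to 5.2 + 7.8 = 13.0; their moment is 5.2·386 + 7.8·216 = 3692.0.
Balance at x = 227 requires (3692.0 + w·93) / (13.0 + w) = 227.
Rearranging, w·(93 − 227) = 227·13.0 − 3692.0 = -741.0, so w ≈ -741.0/-134 = 5.53.

w ≈ 5.5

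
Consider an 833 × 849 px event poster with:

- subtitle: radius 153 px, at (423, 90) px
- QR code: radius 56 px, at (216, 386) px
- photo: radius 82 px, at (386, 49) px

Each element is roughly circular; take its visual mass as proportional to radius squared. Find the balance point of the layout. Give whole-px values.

r² weights: subtitle 153² = 23409, QR code 56² = 3136, photo 82² = 6724. Total = 33269.
x: (23409·423 + 3136·216 + 6724·386) / 33269 = 13174847 / 33269 ≈ 396.01
y: (23409·90 + 3136·386 + 6724·49) / 33269 = 3646782 / 33269 ≈ 109.62

(396, 110)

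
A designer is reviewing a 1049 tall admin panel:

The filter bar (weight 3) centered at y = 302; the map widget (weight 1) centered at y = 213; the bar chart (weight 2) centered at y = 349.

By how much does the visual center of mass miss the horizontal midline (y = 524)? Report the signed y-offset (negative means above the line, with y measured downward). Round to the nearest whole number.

Total weight = 3 + 1 + 2 = 6.
Σw·y = 3·302 + 1·213 + 2·349 = 1817, so ȳ = 1817/6 ≈ 302.83.
Offset from y = 524: 302.83 − 524 ≈ -221.17.

≈ -221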